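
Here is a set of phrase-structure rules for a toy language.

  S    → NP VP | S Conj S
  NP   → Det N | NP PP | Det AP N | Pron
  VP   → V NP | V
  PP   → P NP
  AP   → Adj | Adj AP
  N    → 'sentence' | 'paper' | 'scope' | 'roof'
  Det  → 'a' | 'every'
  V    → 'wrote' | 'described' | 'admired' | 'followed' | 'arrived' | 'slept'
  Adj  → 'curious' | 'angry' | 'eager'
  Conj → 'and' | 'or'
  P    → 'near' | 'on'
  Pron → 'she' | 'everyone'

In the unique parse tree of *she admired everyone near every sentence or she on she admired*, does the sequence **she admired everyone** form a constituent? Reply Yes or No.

No

[S [S [NP [Pron she]] [VP [V admired] [NP [NP [Pron everyone]] [PP [P near] [NP [Det every] [N sentence]]]]]] [Conj or] [S [NP [NP [Pron she]] [PP [P on] [NP [Pron she]]]] [VP [V admired]]]]
The smallest constituent containing 'she admired everyone' is the S spanning 'she admired everyone near every sentence'; no single node in the tree dominates exactly the given words.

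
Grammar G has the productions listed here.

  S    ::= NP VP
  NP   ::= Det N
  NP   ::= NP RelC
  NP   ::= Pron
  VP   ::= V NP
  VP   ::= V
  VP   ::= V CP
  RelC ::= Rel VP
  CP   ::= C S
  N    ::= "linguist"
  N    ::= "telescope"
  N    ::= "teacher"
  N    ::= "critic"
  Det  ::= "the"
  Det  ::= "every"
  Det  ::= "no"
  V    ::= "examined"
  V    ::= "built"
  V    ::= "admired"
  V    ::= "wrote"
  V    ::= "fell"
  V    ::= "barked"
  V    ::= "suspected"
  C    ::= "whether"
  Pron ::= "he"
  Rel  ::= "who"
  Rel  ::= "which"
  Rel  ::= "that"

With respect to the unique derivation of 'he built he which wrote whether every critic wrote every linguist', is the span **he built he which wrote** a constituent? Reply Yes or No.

No

[S [NP [Pron he]] [VP [V built] [NP [NP [Pron he]] [RelC [Rel which] [VP [V wrote] [CP [C whether] [S [NP [Det every] [N critic]] [VP [V wrote] [NP [Det every] [N linguist]]]]]]]]]]
The smallest constituent containing 'he built he which wrote' is the S spanning 'he built he which wrote whether every critic wrote every linguist'; no single node in the tree dominates exactly the given words.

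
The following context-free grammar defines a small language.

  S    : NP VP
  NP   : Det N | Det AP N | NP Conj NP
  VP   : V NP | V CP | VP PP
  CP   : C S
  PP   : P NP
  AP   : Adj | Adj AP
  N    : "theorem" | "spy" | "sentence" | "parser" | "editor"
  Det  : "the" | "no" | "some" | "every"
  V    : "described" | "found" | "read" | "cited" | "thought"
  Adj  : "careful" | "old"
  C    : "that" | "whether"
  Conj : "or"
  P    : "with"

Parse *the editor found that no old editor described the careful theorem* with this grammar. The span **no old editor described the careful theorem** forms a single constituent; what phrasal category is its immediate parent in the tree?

[S [NP [Det the] [N editor]] [VP [V found] [CP [C that] [S [NP [Det no] [AP [Adj old]] [N editor]] [VP [V described] [NP [Det the] [AP [Adj careful]] [N theorem]]]]]]]
The span 'no old editor described the careful theorem' is the S node built by S → NP VP.
Its mother is the CP built by CP → C S.

CP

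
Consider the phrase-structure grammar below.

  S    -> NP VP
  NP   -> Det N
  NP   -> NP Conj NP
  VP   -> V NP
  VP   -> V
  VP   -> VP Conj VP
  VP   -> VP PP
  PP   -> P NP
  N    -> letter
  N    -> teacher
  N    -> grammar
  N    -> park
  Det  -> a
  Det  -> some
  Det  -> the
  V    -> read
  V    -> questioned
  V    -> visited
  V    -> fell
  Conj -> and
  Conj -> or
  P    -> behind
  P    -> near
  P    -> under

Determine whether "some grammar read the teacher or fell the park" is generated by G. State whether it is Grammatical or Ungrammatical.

S
  NP
    Det: some
    N: grammar
  VP
    VP
      V: read
      NP
        Det: the
        N: teacher
    Conj: or
    VP
      V: fell
      NP
        Det: the
        N: park
The bracketing above is licensed at every node by one of the given productions, with S at the root.

Grammatical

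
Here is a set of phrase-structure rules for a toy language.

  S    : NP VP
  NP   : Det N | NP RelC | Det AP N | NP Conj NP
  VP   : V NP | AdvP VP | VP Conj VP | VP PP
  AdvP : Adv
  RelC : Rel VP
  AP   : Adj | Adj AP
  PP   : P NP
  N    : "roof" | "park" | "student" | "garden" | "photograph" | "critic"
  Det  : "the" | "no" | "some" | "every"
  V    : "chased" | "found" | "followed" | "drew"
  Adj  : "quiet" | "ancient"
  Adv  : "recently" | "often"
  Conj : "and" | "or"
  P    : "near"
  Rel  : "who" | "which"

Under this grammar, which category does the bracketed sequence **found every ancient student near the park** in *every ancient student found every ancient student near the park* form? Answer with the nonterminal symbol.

VP

S
  NP
    Det: every
    AP
      Adj: ancient
    N: student
  VP
    VP
      V: found
      NP
        Det: every
        AP
          Adj: ancient
        N: student
    PP
      P: near
      NP
        Det: the
        N: park
The span 'found every ancient student near the park' is the VP node built by VP → VP PP.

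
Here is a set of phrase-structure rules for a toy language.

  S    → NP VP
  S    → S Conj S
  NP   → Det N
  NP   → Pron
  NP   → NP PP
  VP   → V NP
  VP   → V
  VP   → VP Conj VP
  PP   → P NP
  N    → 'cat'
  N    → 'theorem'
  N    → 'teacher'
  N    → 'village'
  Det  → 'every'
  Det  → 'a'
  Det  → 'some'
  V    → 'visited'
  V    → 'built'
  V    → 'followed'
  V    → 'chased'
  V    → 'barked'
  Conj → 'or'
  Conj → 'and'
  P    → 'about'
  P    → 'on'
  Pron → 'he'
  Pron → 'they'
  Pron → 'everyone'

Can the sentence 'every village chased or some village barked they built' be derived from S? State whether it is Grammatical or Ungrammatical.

Ungrammatical

For S → NP VP, the only prefix that parses as NP is 'every village', but the remainder 'chased or some village barked they built' is not a VP under these rules. The alternative S rule S → S Conj S likewise has no satisfying split.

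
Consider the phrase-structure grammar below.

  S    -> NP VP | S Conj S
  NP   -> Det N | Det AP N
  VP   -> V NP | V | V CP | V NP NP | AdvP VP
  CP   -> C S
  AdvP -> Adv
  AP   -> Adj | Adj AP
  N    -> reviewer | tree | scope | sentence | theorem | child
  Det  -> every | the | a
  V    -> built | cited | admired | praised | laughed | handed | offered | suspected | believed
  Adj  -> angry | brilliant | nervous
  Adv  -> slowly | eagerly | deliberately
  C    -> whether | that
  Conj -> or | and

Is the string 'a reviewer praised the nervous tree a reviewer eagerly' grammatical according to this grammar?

For S → NP VP, the only prefix that parses as NP is 'a reviewer', but the remainder 'praised the nervous tree a reviewer eagerly' is not a VP under these rules. The alternative S rule S → S Conj S likewise has no satisfying split.

Ungrammatical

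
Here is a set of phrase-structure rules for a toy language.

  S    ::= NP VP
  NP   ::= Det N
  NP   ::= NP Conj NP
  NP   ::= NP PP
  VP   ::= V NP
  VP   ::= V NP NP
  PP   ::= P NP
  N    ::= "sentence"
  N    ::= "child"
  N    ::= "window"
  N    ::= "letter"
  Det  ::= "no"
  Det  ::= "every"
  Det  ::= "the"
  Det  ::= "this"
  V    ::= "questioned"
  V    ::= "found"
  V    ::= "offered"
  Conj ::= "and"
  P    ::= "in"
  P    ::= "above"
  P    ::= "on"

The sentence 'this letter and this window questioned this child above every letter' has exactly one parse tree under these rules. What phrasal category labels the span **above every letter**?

PP

S
  NP
    NP
      Det: this
      N: letter
    Conj: and
    NP
      Det: this
      N: window
  VP
    V: questioned
    NP
      NP
        Det: this
        N: child
      PP
        P: above
        NP
          Det: every
          N: letter
The span 'above every letter' is the PP node built by PP → P NP.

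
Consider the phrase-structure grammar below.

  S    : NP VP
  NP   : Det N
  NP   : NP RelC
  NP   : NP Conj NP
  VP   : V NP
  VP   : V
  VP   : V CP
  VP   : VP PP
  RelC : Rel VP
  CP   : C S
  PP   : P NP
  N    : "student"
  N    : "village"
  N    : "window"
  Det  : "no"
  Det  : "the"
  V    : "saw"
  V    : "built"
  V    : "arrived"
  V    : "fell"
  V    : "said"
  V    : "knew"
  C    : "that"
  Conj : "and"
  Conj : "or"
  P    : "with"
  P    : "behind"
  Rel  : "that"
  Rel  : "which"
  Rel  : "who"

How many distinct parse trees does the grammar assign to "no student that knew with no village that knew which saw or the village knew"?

4

Two of the 4 distinct bracketings:
[S [NP [NP [Det no] [N student]] [RelC [Rel that] [VP [VP [V knew]] [PP [P with] [NP [NP [NP [NP [Det no] [N village]] [RelC [Rel that] [VP [V knew]]]] [RelC [Rel which] [VP [V saw]]]] [Conj or] [NP [Det the] [N village]]]]]]] [VP [V knew]]]
[S [NP [NP [NP [Det no] [N student]] [RelC [Rel that] [VP [VP [V knew]] [PP [P with] [NP [NP [NP [Det no] [N village]] [RelC [Rel that] [VP [V knew]]]] [RelC [Rel which] [VP [V saw]]]]]]]] [Conj or] [NP [Det the] [N village]]] [VP [V knew]]]
The trees differ in how a recursive rule is bracketed over the same span.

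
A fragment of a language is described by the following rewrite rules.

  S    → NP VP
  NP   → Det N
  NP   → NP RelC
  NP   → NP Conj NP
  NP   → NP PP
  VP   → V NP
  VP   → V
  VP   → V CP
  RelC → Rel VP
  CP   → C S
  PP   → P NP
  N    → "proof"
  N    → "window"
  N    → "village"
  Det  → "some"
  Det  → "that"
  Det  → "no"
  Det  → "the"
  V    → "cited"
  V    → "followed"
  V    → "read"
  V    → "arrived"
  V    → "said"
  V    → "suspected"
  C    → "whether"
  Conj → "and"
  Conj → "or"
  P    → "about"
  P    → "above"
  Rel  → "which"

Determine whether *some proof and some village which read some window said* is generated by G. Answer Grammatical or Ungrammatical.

[S [NP [NP [NP [Det some] [N proof]] [Conj and] [NP [Det some] [N village]]] [RelC [Rel which] [VP [V read] [NP [Det some] [N window]]]]] [VP [V said]]]
Each bracket corresponds to one application of a listed rule, so the string is derivable from S.

Grammatical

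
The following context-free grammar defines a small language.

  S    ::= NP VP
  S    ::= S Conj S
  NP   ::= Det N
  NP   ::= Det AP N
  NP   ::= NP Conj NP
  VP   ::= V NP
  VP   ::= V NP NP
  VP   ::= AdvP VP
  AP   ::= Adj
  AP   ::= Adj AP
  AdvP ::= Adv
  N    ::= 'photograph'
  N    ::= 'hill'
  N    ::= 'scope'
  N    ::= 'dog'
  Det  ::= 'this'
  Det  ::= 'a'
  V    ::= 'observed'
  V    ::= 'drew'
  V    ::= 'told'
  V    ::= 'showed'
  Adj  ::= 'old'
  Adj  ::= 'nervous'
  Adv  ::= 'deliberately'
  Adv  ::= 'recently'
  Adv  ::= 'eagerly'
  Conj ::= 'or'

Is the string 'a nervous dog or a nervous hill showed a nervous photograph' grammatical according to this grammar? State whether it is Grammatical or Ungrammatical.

[S [NP [NP [Det a] [AP [Adj nervous]] [N dog]] [Conj or] [NP [Det a] [AP [Adj nervous]] [N hill]]] [VP [V showed] [NP [Det a] [AP [Adj nervous]] [N photograph]]]]
Every word is introduced by a lexical rule and the phrasal rules combine the resulting categories into a single S.

Grammatical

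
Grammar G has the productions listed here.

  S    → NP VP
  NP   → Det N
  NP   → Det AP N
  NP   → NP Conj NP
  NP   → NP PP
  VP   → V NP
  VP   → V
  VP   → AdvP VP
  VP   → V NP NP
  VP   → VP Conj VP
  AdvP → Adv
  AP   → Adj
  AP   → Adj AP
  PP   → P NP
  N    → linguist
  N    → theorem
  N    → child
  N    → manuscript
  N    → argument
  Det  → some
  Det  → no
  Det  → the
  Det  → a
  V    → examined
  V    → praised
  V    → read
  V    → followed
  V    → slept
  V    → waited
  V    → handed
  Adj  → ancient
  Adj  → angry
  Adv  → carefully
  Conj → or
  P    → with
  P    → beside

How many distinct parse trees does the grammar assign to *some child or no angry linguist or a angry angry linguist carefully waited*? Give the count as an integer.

2

The two bracketings:
[S [NP [NP [Det some] [N child]] [Conj or] [NP [NP [Det no] [AP [Adj angry]] [N linguist]] [Conj or] [NP [Det a] [AP [Adj angry] [AP [Adj angry]]] [N linguist]]]] [VP [AdvP [Adv carefully]] [VP [V waited]]]]
[S [NP [NP [NP [Det some] [N child]] [Conj or] [NP [Det no] [AP [Adj angry]] [N linguist]]] [Conj or] [NP [Det a] [AP [Adj angry] [AP [Adj angry]]] [N linguist]]] [VP [AdvP [Adv carefully]] [VP [V waited]]]]
The trees differ in how a recursive rule is bracketed over the same span.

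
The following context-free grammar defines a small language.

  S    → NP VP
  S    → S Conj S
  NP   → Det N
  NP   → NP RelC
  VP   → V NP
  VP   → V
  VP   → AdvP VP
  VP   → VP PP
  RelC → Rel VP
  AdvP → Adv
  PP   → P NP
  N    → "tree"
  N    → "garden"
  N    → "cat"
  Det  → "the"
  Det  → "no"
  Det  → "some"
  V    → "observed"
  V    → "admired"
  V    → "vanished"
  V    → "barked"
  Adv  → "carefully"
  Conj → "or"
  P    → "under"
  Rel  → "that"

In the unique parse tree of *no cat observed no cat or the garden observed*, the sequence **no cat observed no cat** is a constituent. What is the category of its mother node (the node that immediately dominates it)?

S

S
  S
    NP
      Det: no
      N: cat
    VP
      V: observed
      NP
        Det: no
        N: cat
  Conj: or
  S
    NP
      Det: the
      N: garden
    VP
      V: observed
The span 'no cat observed no cat' is the S node built by S → NP VP.
Its mother is the S built by S → S Conj S.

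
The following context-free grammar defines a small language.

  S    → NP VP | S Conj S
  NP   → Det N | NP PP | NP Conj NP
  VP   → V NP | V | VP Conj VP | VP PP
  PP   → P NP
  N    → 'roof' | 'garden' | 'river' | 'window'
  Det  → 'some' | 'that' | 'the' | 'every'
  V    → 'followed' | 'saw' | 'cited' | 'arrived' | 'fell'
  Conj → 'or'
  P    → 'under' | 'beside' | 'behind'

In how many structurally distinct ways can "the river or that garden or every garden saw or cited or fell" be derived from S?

Two of the 4 distinct bracketings:
[S [NP [NP [Det the] [N river]] [Conj or] [NP [NP [Det that] [N garden]] [Conj or] [NP [Det every] [N garden]]]] [VP [VP [V saw]] [Conj or] [VP [VP [V cited]] [Conj or] [VP [V fell]]]]]
[S [NP [NP [Det the] [N river]] [Conj or] [NP [NP [Det that] [N garden]] [Conj or] [NP [Det every] [N garden]]]] [VP [VP [VP [V saw]] [Conj or] [VP [V cited]]] [Conj or] [VP [V fell]]]]
The trees differ in how a recursive rule is bracketed over the same span.

4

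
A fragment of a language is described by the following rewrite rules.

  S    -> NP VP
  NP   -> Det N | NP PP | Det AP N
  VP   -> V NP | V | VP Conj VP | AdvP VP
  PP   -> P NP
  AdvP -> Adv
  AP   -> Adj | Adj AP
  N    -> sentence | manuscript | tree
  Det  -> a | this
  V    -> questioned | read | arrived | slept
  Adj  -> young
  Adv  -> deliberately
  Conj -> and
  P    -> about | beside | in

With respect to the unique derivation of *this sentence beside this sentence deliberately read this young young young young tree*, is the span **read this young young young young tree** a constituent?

Yes

[S [NP [NP [Det this] [N sentence]] [PP [P beside] [NP [Det this] [N sentence]]]] [VP [AdvP [Adv deliberately]] [VP [V read] [NP [Det this] [AP [Adj young] [AP [Adj young] [AP [Adj young] [AP [Adj young]]]]] [N tree]]]]]
The words 'read this young young young young tree' are exhaustively dominated by a single VP node (built by VP → V NP), so they form a constituent.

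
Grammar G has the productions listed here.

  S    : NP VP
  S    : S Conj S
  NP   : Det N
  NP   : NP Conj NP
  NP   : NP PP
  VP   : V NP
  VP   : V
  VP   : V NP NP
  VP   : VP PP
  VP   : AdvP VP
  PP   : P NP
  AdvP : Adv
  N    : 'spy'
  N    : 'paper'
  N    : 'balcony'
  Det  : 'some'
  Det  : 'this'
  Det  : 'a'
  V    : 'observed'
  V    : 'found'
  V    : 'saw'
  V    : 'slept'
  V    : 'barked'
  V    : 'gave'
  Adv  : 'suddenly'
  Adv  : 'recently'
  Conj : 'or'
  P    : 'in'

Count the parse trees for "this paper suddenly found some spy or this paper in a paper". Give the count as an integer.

4

Two of the 4 distinct bracketings:
[S [NP [Det this] [N paper]] [VP [VP [AdvP [Adv suddenly]] [VP [V found] [NP [NP [Det some] [N spy]] [Conj or] [NP [Det this] [N paper]]]]] [PP [P in] [NP [Det a] [N paper]]]]]
[S [NP [Det this] [N paper]] [VP [AdvP [Adv suddenly]] [VP [V found] [NP [NP [Det some] [N spy]] [Conj or] [NP [NP [Det this] [N paper]] [PP [P in] [NP [Det a] [N paper]]]]]]]]
The difference turns on whether NP → NP PP is used at the relevant span, versus an alternative expansion of NP.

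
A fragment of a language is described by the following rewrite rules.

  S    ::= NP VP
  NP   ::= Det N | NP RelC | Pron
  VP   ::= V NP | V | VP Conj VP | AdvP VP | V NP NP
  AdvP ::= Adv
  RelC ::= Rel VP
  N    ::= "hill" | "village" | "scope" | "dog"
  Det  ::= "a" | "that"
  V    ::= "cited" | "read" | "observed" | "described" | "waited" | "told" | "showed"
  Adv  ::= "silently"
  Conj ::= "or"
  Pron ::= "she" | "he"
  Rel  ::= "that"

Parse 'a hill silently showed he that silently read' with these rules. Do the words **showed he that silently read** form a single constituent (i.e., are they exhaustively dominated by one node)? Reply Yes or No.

[S [NP [Det a] [N hill]] [VP [AdvP [Adv silently]] [VP [V showed] [NP [NP [Pron he]] [RelC [Rel that] [VP [AdvP [Adv silently]] [VP [V read]]]]]]]]
The words 'showed he that silently read' are exhaustively dominated by a single VP node (built by VP → V NP), so they form a constituent.

Yes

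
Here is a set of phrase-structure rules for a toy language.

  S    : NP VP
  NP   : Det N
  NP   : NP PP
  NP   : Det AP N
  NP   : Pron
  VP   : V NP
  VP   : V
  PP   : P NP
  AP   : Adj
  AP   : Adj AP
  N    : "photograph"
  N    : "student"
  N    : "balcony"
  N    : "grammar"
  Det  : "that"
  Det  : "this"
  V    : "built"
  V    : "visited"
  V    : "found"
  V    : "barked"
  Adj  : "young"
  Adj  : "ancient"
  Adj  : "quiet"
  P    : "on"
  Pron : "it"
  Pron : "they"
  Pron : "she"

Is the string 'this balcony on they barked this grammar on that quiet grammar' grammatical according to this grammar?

S
  NP
    NP
      Det: this
      N: balcony
    PP
      P: on
      NP
        Pron: they
  VP
    V: barked
    NP
      NP
        Det: this
        N: grammar
      PP
        P: on
        NP
          Det: that
          AP
            Adj: quiet
          N: grammar
Every word is introduced by a lexical rule and the phrasal rules combine the resulting categories into a single S.

Grammatical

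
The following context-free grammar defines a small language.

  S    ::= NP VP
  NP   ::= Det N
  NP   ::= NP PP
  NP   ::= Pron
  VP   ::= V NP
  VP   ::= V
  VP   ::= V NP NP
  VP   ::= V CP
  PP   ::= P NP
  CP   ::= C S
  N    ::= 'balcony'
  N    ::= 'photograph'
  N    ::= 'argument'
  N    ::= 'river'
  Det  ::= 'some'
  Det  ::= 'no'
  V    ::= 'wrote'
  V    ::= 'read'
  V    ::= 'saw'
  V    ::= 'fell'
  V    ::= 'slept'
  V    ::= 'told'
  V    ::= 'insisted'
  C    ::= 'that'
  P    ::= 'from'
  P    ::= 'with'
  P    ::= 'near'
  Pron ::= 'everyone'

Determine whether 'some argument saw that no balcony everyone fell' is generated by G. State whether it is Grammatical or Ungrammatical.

Ungrammatical

For S → NP VP, the only prefix that parses as NP is 'some argument', but the remainder 'saw that no balcony everyone fell' is not a VP under these rules.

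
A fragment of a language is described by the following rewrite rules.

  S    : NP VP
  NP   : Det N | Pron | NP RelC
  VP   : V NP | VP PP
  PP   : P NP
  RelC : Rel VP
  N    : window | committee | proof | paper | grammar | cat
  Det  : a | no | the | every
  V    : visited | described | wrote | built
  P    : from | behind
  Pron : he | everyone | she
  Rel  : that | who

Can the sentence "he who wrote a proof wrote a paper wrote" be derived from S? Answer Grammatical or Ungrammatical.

Ungrammatical

For S → NP VP, every NP-prefix leaves a non-VP remainder: after 'he' the remainder is not a VP; after 'he who wrote a proof' the remainder is not a VP.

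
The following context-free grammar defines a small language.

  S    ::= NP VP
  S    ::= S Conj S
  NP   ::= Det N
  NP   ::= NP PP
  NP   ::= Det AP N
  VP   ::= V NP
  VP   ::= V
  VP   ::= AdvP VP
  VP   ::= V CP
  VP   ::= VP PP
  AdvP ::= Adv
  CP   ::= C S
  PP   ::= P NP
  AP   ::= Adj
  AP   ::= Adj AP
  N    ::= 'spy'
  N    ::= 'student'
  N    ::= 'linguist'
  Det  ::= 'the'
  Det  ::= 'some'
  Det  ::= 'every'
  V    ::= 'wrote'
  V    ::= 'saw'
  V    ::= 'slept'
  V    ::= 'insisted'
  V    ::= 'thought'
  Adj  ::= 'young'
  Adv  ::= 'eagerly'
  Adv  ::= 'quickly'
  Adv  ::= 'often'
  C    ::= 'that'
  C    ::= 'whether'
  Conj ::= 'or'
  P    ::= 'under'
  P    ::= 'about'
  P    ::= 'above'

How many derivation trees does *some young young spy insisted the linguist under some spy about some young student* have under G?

Two of the 5 distinct bracketings:
[S [NP [Det some] [AP [Adj young] [AP [Adj young]]] [N spy]] [VP [V insisted] [NP [NP [Det the] [N linguist]] [PP [P under] [NP [NP [Det some] [N spy]] [PP [P about] [NP [Det some] [AP [Adj young]] [N student]]]]]]]]
[S [NP [Det some] [AP [Adj young] [AP [Adj young]]] [N spy]] [VP [V insisted] [NP [NP [NP [Det the] [N linguist]] [PP [P under] [NP [Det some] [N spy]]]] [PP [P about] [NP [Det some] [AP [Adj young]] [N student]]]]]]
The trees differ in how a recursive rule is bracketed over the same span.

5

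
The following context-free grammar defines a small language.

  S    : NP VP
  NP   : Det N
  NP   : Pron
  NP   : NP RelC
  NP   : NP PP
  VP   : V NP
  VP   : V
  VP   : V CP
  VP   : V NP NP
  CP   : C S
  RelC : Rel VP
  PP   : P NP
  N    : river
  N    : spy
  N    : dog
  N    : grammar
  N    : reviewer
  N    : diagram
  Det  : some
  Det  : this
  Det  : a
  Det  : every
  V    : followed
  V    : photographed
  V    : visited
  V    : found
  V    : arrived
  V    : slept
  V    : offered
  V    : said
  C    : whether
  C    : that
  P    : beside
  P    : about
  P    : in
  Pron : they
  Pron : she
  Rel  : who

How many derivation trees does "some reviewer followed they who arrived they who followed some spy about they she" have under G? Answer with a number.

Two of the 12 distinct bracketings:
[S [NP [Det some] [N reviewer]] [VP [V followed] [NP [NP [Pron they]] [RelC [Rel who] [VP [V arrived] [NP [NP [Pron they]] [RelC [Rel who] [VP [V followed] [NP [NP [Det some] [N spy]] [PP [P about] [NP [Pron they]]]] [NP [Pron she]]]]]]]]]]
[S [NP [Det some] [N reviewer]] [VP [V followed] [NP [NP [Pron they]] [RelC [Rel who] [VP [V arrived] [NP [NP [Pron they]] [RelC [Rel who] [VP [V followed] [NP [NP [Det some] [N spy]] [PP [P about] [NP [Pron they]]]]]]] [NP [Pron she]]]]]]]
The trees differ in how a recursive rule is bracketed over the same span.

12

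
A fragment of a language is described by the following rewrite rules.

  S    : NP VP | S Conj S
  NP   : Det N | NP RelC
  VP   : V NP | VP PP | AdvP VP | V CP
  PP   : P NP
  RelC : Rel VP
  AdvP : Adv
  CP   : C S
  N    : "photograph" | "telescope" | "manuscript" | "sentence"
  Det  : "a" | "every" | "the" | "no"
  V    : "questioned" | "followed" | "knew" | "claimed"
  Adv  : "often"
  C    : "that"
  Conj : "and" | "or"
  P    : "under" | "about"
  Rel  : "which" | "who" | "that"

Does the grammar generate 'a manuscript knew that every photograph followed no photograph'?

Grammatical

[S [NP [Det a] [N manuscript]] [VP [V knew] [CP [C that] [S [NP [Det every] [N photograph]] [VP [V followed] [NP [Det no] [N photograph]]]]]]]
Every word is introduced by a lexical rule and the phrasal rules combine the resulting categories into a single S.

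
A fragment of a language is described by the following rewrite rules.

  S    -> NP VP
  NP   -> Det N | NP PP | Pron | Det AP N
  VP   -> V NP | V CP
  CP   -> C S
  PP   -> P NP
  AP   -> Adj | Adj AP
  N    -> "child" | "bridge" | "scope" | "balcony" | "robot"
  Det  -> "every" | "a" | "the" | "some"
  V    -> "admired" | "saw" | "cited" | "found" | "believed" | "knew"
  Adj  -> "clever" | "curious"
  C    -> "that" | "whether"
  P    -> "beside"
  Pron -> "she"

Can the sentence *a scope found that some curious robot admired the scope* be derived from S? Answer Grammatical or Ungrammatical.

Grammatical

S
  NP
    Det: a
    N: scope
  VP
    V: found
    CP
      C: that
      S
        NP
          Det: some
          AP
            Adj: curious
          N: robot
        VP
          V: admired
          NP
            Det: the
            N: scope
The bracketing above is licensed at every node by one of the given productions, with S at the root.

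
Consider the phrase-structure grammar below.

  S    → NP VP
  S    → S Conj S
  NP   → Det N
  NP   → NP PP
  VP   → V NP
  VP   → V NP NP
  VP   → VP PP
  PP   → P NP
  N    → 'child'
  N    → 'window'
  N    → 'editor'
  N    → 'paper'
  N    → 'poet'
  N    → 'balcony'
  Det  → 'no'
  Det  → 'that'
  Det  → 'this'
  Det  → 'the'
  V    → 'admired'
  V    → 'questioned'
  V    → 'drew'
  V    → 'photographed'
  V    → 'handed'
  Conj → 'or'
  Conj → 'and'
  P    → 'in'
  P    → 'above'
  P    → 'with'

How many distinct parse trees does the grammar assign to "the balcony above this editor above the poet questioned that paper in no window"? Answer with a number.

Two of the 4 distinct bracketings:
[S [NP [NP [Det the] [N balcony]] [PP [P above] [NP [NP [Det this] [N editor]] [PP [P above] [NP [Det the] [N poet]]]]]] [VP [V questioned] [NP [NP [Det that] [N paper]] [PP [P in] [NP [Det no] [N window]]]]]]
[S [NP [NP [Det the] [N balcony]] [PP [P above] [NP [NP [Det this] [N editor]] [PP [P above] [NP [Det the] [N poet]]]]]] [VP [VP [V questioned] [NP [Det that] [N paper]]] [PP [P in] [NP [Det no] [N window]]]]]
The difference turns on whether VP → VP PP is used at the relevant span, versus an alternative expansion of VP.

4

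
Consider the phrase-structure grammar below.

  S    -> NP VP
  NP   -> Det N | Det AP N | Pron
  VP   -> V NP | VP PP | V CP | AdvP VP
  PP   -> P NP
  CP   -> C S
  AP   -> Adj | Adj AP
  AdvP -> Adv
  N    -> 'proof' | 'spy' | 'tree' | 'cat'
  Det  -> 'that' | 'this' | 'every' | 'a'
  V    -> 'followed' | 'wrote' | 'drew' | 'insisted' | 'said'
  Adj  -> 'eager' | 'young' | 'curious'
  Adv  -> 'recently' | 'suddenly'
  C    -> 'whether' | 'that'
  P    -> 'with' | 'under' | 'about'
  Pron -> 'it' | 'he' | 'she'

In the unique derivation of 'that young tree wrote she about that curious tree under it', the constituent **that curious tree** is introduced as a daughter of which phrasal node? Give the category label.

[S [NP [Det that] [AP [Adj young]] [N tree]] [VP [VP [VP [V wrote] [NP [Pron she]]] [PP [P about] [NP [Det that] [AP [Adj curious]] [N tree]]]] [PP [P under] [NP [Pron it]]]]]
The span 'that curious tree' is the NP node built by NP → Det AP N.
Its mother is the PP built by PP → P NP.

PP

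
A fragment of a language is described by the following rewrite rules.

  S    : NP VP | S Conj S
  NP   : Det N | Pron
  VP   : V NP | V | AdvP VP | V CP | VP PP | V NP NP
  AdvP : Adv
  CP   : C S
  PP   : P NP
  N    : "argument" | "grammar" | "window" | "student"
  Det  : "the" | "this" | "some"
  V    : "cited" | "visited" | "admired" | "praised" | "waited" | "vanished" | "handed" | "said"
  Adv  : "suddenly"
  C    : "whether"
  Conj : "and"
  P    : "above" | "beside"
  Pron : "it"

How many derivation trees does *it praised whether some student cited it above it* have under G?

The two bracketings:
[S [NP [Pron it]] [VP [V praised] [CP [C whether] [S [NP [Det some] [N student]] [VP [VP [V cited] [NP [Pron it]]] [PP [P above] [NP [Pron it]]]]]]]]
[S [NP [Pron it]] [VP [VP [V praised] [CP [C whether] [S [NP [Det some] [N student]] [VP [V cited] [NP [Pron it]]]]]] [PP [P above] [NP [Pron it]]]]]
The trees differ in how a recursive rule is bracketed over the same span.

2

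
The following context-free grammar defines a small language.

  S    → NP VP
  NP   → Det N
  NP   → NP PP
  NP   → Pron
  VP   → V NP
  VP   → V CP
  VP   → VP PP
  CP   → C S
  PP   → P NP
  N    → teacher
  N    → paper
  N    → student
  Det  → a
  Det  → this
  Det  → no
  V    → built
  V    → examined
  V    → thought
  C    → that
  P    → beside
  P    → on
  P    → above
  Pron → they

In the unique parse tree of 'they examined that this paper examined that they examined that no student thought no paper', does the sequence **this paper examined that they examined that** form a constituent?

[S [NP [Pron they]] [VP [V examined] [CP [C that] [S [NP [Det this] [N paper]] [VP [V examined] [CP [C that] [S [NP [Pron they]] [VP [V examined] [CP [C that] [S [NP [Det no] [N student]] [VP [V thought] [NP [Det no] [N paper]]]]]]]]]]]]]
The smallest constituent containing 'this paper examined that they examined that' is the S spanning 'this paper examined that they examined that no student thought no paper'; no single node in the tree dominates exactly the given words.

No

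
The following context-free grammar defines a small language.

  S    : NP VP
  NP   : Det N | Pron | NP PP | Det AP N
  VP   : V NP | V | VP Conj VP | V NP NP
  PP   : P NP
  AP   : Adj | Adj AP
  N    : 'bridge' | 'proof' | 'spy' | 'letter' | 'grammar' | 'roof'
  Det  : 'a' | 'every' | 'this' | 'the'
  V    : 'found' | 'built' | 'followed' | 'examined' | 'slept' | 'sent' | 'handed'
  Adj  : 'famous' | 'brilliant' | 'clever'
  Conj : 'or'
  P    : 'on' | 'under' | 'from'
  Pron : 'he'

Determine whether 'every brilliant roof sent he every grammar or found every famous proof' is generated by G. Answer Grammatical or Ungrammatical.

[S [NP [Det every] [AP [Adj brilliant]] [N roof]] [VP [VP [V sent] [NP [Pron he]] [NP [Det every] [N grammar]]] [Conj or] [VP [V found] [NP [Det every] [AP [Adj famous]] [N proof]]]]]
Every word is introduced by a lexical rule and the phrasal rules combine the resulting categories into a single S.

Grammatical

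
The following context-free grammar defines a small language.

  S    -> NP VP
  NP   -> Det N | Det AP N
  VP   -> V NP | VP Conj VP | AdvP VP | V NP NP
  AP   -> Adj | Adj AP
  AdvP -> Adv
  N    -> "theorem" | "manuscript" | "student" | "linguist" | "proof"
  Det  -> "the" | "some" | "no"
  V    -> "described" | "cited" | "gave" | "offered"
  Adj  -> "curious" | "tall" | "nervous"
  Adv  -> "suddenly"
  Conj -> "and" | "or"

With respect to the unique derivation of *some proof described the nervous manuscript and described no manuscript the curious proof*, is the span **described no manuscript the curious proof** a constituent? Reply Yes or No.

Yes

[S [NP [Det some] [N proof]] [VP [VP [V described] [NP [Det the] [AP [Adj nervous]] [N manuscript]]] [Conj and] [VP [V described] [NP [Det no] [N manuscript]] [NP [Det the] [AP [Adj curious]] [N proof]]]]]
The words 'described no manuscript the curious proof' are exhaustively dominated by a single VP node (built by VP → V NP NP), so they form a constituent.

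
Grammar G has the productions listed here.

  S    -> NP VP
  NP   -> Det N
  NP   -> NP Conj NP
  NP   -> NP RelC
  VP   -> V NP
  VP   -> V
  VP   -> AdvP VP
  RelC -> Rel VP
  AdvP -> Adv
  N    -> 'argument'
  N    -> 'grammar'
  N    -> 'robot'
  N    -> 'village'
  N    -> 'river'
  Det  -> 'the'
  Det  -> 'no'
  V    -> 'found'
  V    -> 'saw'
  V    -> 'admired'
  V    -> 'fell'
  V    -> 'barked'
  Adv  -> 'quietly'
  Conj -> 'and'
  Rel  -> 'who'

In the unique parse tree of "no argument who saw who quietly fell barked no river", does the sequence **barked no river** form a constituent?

[S [NP [NP [NP [Det no] [N argument]] [RelC [Rel who] [VP [V saw]]]] [RelC [Rel who] [VP [AdvP [Adv quietly]] [VP [V fell]]]]] [VP [V barked] [NP [Det no] [N river]]]]
The words 'barked no river' are exhaustively dominated by a single VP node (built by VP → V NP), so they form a constituent.

Yes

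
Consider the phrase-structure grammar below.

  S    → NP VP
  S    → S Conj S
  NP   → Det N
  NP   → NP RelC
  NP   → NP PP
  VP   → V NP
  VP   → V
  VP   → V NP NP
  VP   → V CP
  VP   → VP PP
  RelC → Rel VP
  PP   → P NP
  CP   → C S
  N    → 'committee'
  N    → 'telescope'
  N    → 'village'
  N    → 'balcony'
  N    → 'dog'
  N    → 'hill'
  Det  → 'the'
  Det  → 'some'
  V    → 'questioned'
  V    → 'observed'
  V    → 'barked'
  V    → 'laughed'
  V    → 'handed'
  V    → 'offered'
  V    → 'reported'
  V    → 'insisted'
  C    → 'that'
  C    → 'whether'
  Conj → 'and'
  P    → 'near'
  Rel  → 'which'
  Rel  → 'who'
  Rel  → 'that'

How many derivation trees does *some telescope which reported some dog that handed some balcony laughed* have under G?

3

Two of the 3 distinct bracketings:
[S [NP [NP [Det some] [N telescope]] [RelC [Rel which] [VP [V reported] [NP [NP [Det some] [N dog]] [RelC [Rel that] [VP [V handed] [NP [Det some] [N balcony]]]]]]]] [VP [V laughed]]]
[S [NP [NP [Det some] [N telescope]] [RelC [Rel which] [VP [V reported] [NP [NP [Det some] [N dog]] [RelC [Rel that] [VP [V handed]]]] [NP [Det some] [N balcony]]]]] [VP [V laughed]]]
The difference turns on whether VP → V NP is used at the relevant span, versus an alternative expansion of VP.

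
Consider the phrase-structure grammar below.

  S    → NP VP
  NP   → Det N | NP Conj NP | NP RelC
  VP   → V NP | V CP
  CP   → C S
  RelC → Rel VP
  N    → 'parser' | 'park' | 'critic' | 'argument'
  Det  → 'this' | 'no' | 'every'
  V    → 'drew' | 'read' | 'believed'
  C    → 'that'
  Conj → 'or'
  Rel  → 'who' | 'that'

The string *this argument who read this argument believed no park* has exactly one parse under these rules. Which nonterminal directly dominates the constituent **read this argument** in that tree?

S
  NP
    NP
      Det: this
      N: argument
    RelC
      Rel: who
      VP
        V: read
        NP
          Det: this
          N: argument
  VP
    V: believed
    NP
      Det: no
      N: park
The span 'read this argument' is the VP node built by VP → V NP.
Its mother is the RelC built by RelC → Rel VP.

RelC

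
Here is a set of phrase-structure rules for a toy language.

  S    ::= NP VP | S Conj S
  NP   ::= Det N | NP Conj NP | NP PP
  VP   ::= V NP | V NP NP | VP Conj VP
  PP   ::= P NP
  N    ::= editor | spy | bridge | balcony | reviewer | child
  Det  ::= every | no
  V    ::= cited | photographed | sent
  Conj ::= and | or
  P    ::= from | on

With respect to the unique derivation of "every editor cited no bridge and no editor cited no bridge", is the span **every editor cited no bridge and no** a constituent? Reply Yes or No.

No

[S [S [NP [Det every] [N editor]] [VP [V cited] [NP [Det no] [N bridge]]]] [Conj and] [S [NP [Det no] [N editor]] [VP [V cited] [NP [Det no] [N bridge]]]]]
The smallest constituent containing 'every editor cited no bridge and no' is the S spanning 'every editor cited no bridge and no editor cited no bridge'; no single node in the tree dominates exactly the given words.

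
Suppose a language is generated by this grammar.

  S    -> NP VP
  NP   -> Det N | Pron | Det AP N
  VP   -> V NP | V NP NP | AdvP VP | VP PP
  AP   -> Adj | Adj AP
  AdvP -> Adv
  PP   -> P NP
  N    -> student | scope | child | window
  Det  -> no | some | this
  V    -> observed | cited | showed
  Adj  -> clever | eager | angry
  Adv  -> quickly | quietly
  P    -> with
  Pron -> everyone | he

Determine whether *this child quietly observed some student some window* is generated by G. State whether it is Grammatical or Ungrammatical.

S
  NP
    Det: this
    N: child
  VP
    AdvP
      Adv: quietly
    VP
      V: observed
      NP
        Det: some
        N: student
      NP
        Det: some
        N: window
The bracketing above is licensed at every node by one of the given productions, with S at the root.

Grammatical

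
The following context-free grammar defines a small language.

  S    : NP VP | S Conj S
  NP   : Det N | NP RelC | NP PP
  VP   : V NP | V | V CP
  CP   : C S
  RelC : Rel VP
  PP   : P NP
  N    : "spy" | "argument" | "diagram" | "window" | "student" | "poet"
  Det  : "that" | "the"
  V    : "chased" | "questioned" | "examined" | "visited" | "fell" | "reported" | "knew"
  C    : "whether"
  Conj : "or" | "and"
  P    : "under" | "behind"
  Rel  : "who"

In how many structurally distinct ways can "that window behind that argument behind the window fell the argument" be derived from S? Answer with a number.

2

The two bracketings:
[S [NP [NP [Det that] [N window]] [PP [P behind] [NP [NP [Det that] [N argument]] [PP [P behind] [NP [Det the] [N window]]]]]] [VP [V fell] [NP [Det the] [N argument]]]]
[S [NP [NP [NP [Det that] [N window]] [PP [P behind] [NP [Det that] [N argument]]]] [PP [P behind] [NP [Det the] [N window]]]] [VP [V fell] [NP [Det the] [N argument]]]]
The trees differ in how a recursive rule is bracketed over the same span.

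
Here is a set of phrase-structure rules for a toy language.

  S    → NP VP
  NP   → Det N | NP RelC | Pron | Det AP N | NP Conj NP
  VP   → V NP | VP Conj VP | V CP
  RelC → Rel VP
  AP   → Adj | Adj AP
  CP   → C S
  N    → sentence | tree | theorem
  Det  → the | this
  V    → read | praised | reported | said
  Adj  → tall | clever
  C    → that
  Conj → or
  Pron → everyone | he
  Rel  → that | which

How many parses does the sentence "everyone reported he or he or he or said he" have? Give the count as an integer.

2

The two bracketings:
[S [NP [Pron everyone]] [VP [VP [V reported] [NP [NP [Pron he]] [Conj or] [NP [NP [Pron he]] [Conj or] [NP [Pron he]]]]] [Conj or] [VP [V said] [NP [Pron he]]]]]
[S [NP [Pron everyone]] [VP [VP [V reported] [NP [NP [NP [Pron he]] [Conj or] [NP [Pron he]]] [Conj or] [NP [Pron he]]]] [Conj or] [VP [V said] [NP [Pron he]]]]]
The trees differ in how a recursive rule is bracketed over the same span.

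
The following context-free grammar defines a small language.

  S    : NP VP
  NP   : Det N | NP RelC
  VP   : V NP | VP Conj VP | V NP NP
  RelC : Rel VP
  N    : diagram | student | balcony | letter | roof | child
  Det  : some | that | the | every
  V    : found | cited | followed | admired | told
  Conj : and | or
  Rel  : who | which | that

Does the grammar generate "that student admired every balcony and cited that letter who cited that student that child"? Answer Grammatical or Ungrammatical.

Grammatical

S
  NP
    Det: that
    N: student
  VP
    VP
      V: admired
      NP
        Det: every
        N: balcony
    Conj: and
    VP
      V: cited
      NP
        NP
          Det: that
          N: letter
        RelC
          Rel: who
          VP
            V: cited
            NP
              Det: that
              N: student
            NP
              Det: that
              N: child
Every word is introduced by a lexical rule and the phrasal rules combine the resulting categories into a single S.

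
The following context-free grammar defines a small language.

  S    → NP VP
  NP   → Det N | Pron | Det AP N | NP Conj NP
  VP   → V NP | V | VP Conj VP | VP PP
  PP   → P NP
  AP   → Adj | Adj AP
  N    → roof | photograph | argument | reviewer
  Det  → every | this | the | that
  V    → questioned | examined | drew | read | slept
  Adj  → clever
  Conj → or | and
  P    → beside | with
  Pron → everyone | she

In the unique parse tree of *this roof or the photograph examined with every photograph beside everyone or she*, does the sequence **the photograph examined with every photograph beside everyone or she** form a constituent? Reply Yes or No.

No

[S [NP [NP [Det this] [N roof]] [Conj or] [NP [Det the] [N photograph]]] [VP [VP [VP [V examined]] [PP [P with] [NP [Det every] [N photograph]]]] [PP [P beside] [NP [NP [Pron everyone]] [Conj or] [NP [Pron she]]]]]]
The smallest constituent containing 'the photograph examined with every photograph beside everyone or she' is the S spanning 'this roof or the photograph examined with every photograph beside everyone or she'; no single node in the tree dominates exactly the given words.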